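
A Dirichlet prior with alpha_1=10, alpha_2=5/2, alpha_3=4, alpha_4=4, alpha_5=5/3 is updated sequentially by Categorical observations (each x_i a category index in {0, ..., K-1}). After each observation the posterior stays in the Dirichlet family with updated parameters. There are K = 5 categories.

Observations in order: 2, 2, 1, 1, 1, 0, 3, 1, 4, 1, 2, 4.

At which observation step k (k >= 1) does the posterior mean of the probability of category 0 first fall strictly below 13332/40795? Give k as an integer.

k = 12

obs 1: x=2 → posterior Dirichlet(10, 5/2, 5, 4, 5/3)
obs 2: x=2 → posterior Dirichlet(10, 5/2, 6, 4, 5/3)
obs 3: x=1 → posterior Dirichlet(10, 7/2, 6, 4, 5/3)
obs 4: x=1 → posterior Dirichlet(10, 9/2, 6, 4, 5/3)
obs 5: x=1 → posterior Dirichlet(10, 11/2, 6, 4, 5/3)
obs 6: x=0 → posterior Dirichlet(11, 11/2, 6, 4, 5/3)
obs 7: x=3 → posterior Dirichlet(11, 11/2, 6, 5, 5/3)
obs 8: x=1 → posterior Dirichlet(11, 13/2, 6, 5, 5/3)
obs 9: x=4 → posterior Dirichlet(11, 13/2, 6, 5, 8/3)
obs 10: x=1 → posterior Dirichlet(11, 15/2, 6, 5, 8/3)
obs 11: x=2 → posterior Dirichlet(11, 15/2, 7, 5, 8/3)
obs 12: x=4 → posterior Dirichlet(11, 15/2, 7, 5, 11/3)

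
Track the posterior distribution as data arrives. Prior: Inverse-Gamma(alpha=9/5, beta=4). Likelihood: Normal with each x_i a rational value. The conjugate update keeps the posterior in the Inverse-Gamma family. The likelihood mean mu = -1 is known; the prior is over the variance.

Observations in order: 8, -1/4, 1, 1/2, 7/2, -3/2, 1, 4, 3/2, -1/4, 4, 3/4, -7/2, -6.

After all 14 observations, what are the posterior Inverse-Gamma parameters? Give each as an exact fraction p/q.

obs 1: x=8 → posterior Inverse-Gamma(23/10, 89/2)
obs 2: x=-1/4 → posterior Inverse-Gamma(14/5, 1433/32)
obs 3: x=1 → posterior Inverse-Gamma(33/10, 1497/32)
obs 4: x=1/2 → posterior Inverse-Gamma(19/5, 1533/32)
obs 5: x=7/2 → posterior Inverse-Gamma(43/10, 1857/32)
obs 6: x=-3/2 → posterior Inverse-Gamma(24/5, 1861/32)
obs 7: x=1 → posterior Inverse-Gamma(53/10, 1925/32)
obs 8: x=4 → posterior Inverse-Gamma(29/5, 2325/32)
obs 9: x=3/2 → posterior Inverse-Gamma(63/10, 2425/32)
obs 10: x=-1/4 → posterior Inverse-Gamma(34/5, 1217/16)
obs 11: x=4 → posterior Inverse-Gamma(73/10, 1417/16)
obs 12: x=3/4 → posterior Inverse-Gamma(39/5, 2883/32)
obs 13: x=-7/2 → posterior Inverse-Gamma(83/10, 2983/32)
obs 14: x=-6 → posterior Inverse-Gamma(44/5, 3383/32)

alpha=44/5, beta=3383/32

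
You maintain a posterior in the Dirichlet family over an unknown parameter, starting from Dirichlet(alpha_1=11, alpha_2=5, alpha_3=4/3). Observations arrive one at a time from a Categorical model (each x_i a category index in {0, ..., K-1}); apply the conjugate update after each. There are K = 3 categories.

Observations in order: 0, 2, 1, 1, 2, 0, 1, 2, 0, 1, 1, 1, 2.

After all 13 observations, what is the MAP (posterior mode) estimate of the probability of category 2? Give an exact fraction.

13/82

obs 1: x=0 → posterior Dirichlet(12, 5, 4/3)
obs 2: x=2 → posterior Dirichlet(12, 5, 7/3)
obs 3: x=1 → posterior Dirichlet(12, 6, 7/3)
obs 4: x=1 → posterior Dirichlet(12, 7, 7/3)
obs 5: x=2 → posterior Dirichlet(12, 7, 10/3)
obs 6: x=0 → posterior Dirichlet(13, 7, 10/3)
obs 7: x=1 → posterior Dirichlet(13, 8, 10/3)
obs 8: x=2 → posterior Dirichlet(13, 8, 13/3)
obs 9: x=0 → posterior Dirichlet(14, 8, 13/3)
obs 10: x=1 → posterior Dirichlet(14, 9, 13/3)
obs 11: x=1 → posterior Dirichlet(14, 10, 13/3)
obs 12: x=1 → posterior Dirichlet(14, 11, 13/3)
obs 13: x=2 → posterior Dirichlet(14, 11, 16/3)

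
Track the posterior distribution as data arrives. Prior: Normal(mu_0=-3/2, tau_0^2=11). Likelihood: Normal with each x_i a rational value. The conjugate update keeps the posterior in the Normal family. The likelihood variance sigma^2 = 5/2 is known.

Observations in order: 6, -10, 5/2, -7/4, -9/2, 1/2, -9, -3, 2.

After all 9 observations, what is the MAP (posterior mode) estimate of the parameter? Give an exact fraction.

obs 1: x=6 → posterior Normal(83/18, 55/27)
obs 2: x=-10 → posterior Normal(-191/98, 55/49)
obs 3: x=5/2 → posterior Normal(-81/142, 55/71)
obs 4: x=-7/4 → posterior Normal(-79/93, 55/93)
obs 5: x=-9/2 → posterior Normal(-178/115, 11/23)
obs 6: x=1/2 → posterior Normal(-167/137, 55/137)
obs 7: x=-9 → posterior Normal(-365/159, 55/159)
obs 8: x=-3 → posterior Normal(-431/181, 55/181)
obs 9: x=2 → posterior Normal(-387/203, 55/203)

-387/203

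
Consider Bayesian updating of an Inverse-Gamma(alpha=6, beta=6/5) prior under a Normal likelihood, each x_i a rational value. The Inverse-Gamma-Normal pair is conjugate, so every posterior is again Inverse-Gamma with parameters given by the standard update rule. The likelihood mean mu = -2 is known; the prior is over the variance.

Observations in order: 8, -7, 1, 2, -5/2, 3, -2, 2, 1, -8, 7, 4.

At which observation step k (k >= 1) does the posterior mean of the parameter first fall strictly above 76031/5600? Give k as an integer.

k = 11

obs 1: x=8 → posterior Inverse-Gamma(13/2, 256/5)
obs 2: x=-7 → posterior Inverse-Gamma(7, 637/10)
obs 3: x=1 → posterior Inverse-Gamma(15/2, 341/5)
obs 4: x=2 → posterior Inverse-Gamma(8, 381/5)
obs 5: x=-5/2 → posterior Inverse-Gamma(17/2, 3053/40)
obs 6: x=3 → posterior Inverse-Gamma(9, 3553/40)
obs 7: x=-2 → posterior Inverse-Gamma(19/2, 3553/40)
obs 8: x=2 → posterior Inverse-Gamma(10, 3873/40)
obs 9: x=1 → posterior Inverse-Gamma(21/2, 4053/40)
obs 10: x=-8 → posterior Inverse-Gamma(11, 4773/40)
obs 11: x=7 → posterior Inverse-Gamma(23/2, 6393/40)
obs 12: x=4 → posterior Inverse-Gamma(12, 7113/40)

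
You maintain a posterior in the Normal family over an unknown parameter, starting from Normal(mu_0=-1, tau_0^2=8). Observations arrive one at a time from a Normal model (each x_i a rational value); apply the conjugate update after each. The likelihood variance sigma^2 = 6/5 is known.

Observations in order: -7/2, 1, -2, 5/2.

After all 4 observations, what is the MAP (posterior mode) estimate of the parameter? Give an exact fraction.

obs 1: x=-7/2 → posterior Normal(-73/23, 24/23)
obs 2: x=1 → posterior Normal(-53/43, 24/43)
obs 3: x=-2 → posterior Normal(-31/21, 8/21)
obs 4: x=5/2 → posterior Normal(-43/83, 24/83)

-43/83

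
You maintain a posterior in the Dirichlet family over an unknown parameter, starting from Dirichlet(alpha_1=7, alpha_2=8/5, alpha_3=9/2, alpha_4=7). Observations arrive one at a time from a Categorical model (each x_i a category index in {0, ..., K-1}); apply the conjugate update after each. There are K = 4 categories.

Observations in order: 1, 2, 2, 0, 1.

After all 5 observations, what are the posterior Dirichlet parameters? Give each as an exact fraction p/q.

alpha_1=8, alpha_2=18/5, alpha_3=13/2, alpha_4=7

obs 1: x=1 → posterior Dirichlet(7, 13/5, 9/2, 7)
obs 2: x=2 → posterior Dirichlet(7, 13/5, 11/2, 7)
obs 3: x=2 → posterior Dirichlet(7, 13/5, 13/2, 7)
obs 4: x=0 → posterior Dirichlet(8, 13/5, 13/2, 7)
obs 5: x=1 → posterior Dirichlet(8, 18/5, 13/2, 7)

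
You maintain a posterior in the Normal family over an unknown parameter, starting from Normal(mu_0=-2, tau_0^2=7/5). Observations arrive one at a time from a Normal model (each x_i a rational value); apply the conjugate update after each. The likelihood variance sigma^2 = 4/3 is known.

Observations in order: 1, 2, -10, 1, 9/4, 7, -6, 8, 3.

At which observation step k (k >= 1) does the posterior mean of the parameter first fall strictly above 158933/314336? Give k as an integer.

obs 1: x=1 → posterior Normal(-19/41, 28/41)
obs 2: x=2 → posterior Normal(23/62, 14/31)
obs 3: x=-10 → posterior Normal(-187/83, 28/83)
obs 4: x=1 → posterior Normal(-83/52, 7/26)
obs 5: x=9/4 → posterior Normal(-19/20, 28/125)
obs 6: x=7 → posterior Normal(113/584, 14/73)
obs 7: x=-6 → posterior Normal(-391/668, 28/167)
obs 8: x=8 → posterior Normal(281/752, 7/47)
obs 9: x=3 → posterior Normal(533/836, 28/209)

k = 9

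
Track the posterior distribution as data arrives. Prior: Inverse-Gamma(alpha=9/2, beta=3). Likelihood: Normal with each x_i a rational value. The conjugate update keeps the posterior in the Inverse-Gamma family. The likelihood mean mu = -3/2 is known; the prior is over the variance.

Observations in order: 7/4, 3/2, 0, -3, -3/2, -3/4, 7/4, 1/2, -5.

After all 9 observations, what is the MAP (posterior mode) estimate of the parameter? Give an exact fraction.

919/320

obs 1: x=7/4 → posterior Inverse-Gamma(5, 265/32)
obs 2: x=3/2 → posterior Inverse-Gamma(11/2, 409/32)
obs 3: x=0 → posterior Inverse-Gamma(6, 445/32)
obs 4: x=-3 → posterior Inverse-Gamma(13/2, 481/32)
obs 5: x=-3/2 → posterior Inverse-Gamma(7, 481/32)
obs 6: x=-3/4 → posterior Inverse-Gamma(15/2, 245/16)
obs 7: x=7/4 → posterior Inverse-Gamma(8, 659/32)
obs 8: x=1/2 → posterior Inverse-Gamma(17/2, 723/32)
obs 9: x=-5 → posterior Inverse-Gamma(9, 919/32)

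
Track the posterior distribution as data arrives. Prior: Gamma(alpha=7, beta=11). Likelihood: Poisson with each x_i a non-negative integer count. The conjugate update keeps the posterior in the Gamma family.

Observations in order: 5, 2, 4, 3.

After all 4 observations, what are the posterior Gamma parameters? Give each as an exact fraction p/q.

alpha=21, beta=15

obs 1: x=5 → posterior Gamma(12, 12)
obs 2: x=2 → posterior Gamma(14, 13)
obs 3: x=4 → posterior Gamma(18, 14)
obs 4: x=3 → posterior Gamma(21, 15)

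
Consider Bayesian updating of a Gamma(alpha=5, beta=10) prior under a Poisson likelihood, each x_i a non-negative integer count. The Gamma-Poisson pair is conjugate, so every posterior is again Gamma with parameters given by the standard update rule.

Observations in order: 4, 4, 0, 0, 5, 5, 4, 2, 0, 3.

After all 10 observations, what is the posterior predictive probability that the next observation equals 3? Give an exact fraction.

obs 1: x=4 → posterior Gamma(9, 11)
obs 2: x=4 → posterior Gamma(13, 12)
obs 3: x=0 → posterior Gamma(13, 13)
obs 4: x=0 → posterior Gamma(13, 14)
obs 5: x=5 → posterior Gamma(18, 15)
obs 6: x=5 → posterior Gamma(23, 16)
obs 7: x=4 → posterior Gamma(27, 17)
obs 8: x=2 → posterior Gamma(29, 18)
obs 9: x=0 → posterior Gamma(29, 19)
obs 10: x=3 → posterior Gamma(32, 20)

2570108429926400000000000000000000000000000000/18952884486433699020098042171468383867092598701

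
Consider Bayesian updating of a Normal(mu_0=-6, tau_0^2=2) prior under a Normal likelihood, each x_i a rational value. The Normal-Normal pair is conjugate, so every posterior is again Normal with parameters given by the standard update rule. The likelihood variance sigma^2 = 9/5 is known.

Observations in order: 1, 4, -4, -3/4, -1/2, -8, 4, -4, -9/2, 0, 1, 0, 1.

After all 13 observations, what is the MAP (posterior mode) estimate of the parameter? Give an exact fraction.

obs 1: x=1 → posterior Normal(-44/19, 18/19)
obs 2: x=4 → posterior Normal(-4/29, 18/29)
obs 3: x=-4 → posterior Normal(-44/39, 6/13)
obs 4: x=-3/4 → posterior Normal(-103/98, 18/49)
obs 5: x=-1/2 → posterior Normal(-113/118, 18/59)
obs 6: x=-8 → posterior Normal(-91/46, 6/23)
obs 7: x=4 → posterior Normal(-193/158, 18/79)
obs 8: x=-4 → posterior Normal(-273/178, 18/89)
obs 9: x=-9/2 → posterior Normal(-11/6, 2/11)
obs 10: x=0 → posterior Normal(-363/218, 18/109)
obs 11: x=1 → posterior Normal(-49/34, 18/119)
obs 12: x=0 → posterior Normal(-343/258, 6/43)
obs 13: x=1 → posterior Normal(-323/278, 18/139)

-323/278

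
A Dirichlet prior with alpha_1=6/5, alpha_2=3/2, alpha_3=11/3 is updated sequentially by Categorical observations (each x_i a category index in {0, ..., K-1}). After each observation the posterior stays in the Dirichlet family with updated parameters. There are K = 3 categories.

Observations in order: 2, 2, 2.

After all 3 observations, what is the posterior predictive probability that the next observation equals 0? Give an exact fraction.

36/281

obs 1: x=2 → posterior Dirichlet(6/5, 3/2, 14/3)
obs 2: x=2 → posterior Dirichlet(6/5, 3/2, 17/3)
obs 3: x=2 → posterior Dirichlet(6/5, 3/2, 20/3)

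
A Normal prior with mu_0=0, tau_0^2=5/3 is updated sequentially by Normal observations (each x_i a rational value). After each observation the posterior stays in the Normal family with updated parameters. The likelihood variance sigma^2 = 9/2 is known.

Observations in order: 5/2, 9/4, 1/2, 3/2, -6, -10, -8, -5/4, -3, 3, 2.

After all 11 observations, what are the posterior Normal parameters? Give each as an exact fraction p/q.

obs 1: x=5/2 → posterior Normal(25/37, 45/37)
obs 2: x=9/4 → posterior Normal(95/94, 45/47)
obs 3: x=1/2 → posterior Normal(35/38, 15/19)
obs 4: x=3/2 → posterior Normal(135/134, 45/67)
obs 5: x=-6 → posterior Normal(15/154, 45/77)
obs 6: x=-10 → posterior Normal(-185/174, 15/29)
obs 7: x=-8 → posterior Normal(-345/194, 45/97)
obs 8: x=-5/4 → posterior Normal(-185/107, 45/107)
obs 9: x=-3 → posterior Normal(-215/117, 5/13)
obs 10: x=3 → posterior Normal(-185/127, 45/127)
obs 11: x=2 → posterior Normal(-165/137, 45/137)

mu_0=-165/137, tau_0^2=45/137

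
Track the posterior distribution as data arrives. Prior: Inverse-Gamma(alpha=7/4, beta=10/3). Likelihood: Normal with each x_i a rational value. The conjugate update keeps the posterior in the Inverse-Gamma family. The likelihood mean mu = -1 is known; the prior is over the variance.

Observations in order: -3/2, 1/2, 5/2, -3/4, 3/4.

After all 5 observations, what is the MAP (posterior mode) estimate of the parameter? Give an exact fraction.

589/252

obs 1: x=-3/2 → posterior Inverse-Gamma(9/4, 83/24)
obs 2: x=1/2 → posterior Inverse-Gamma(11/4, 55/12)
obs 3: x=5/2 → posterior Inverse-Gamma(13/4, 257/24)
obs 4: x=-3/4 → posterior Inverse-Gamma(15/4, 1031/96)
obs 5: x=3/4 → posterior Inverse-Gamma(17/4, 589/48)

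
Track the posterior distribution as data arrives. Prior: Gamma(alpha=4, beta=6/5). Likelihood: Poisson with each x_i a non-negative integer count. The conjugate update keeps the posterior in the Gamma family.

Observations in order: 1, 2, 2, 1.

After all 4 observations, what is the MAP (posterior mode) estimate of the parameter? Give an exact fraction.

obs 1: x=1 → posterior Gamma(5, 11/5)
obs 2: x=2 → posterior Gamma(7, 16/5)
obs 3: x=2 → posterior Gamma(9, 21/5)
obs 4: x=1 → posterior Gamma(10, 26/5)

45/26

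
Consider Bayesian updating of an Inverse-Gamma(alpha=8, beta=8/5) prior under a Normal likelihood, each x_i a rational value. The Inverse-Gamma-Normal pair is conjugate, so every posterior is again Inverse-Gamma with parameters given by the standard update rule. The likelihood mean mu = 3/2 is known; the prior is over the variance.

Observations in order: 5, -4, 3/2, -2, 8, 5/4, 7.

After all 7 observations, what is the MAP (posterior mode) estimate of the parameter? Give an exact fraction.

obs 1: x=5 → posterior Inverse-Gamma(17/2, 309/40)
obs 2: x=-4 → posterior Inverse-Gamma(9, 457/20)
obs 3: x=3/2 → posterior Inverse-Gamma(19/2, 457/20)
obs 4: x=-2 → posterior Inverse-Gamma(10, 1159/40)
obs 5: x=8 → posterior Inverse-Gamma(21/2, 501/10)
obs 6: x=5/4 → posterior Inverse-Gamma(11, 8021/160)
obs 7: x=7 → posterior Inverse-Gamma(23/2, 10441/160)

10441/2000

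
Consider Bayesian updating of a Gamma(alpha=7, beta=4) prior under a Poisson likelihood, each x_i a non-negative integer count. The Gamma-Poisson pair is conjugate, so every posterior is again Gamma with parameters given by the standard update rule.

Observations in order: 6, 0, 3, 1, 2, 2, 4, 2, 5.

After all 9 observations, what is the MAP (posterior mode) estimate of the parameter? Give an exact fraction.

obs 1: x=6 → posterior Gamma(13, 5)
obs 2: x=0 → posterior Gamma(13, 6)
obs 3: x=3 → posterior Gamma(16, 7)
obs 4: x=1 → posterior Gamma(17, 8)
obs 5: x=2 → posterior Gamma(19, 9)
obs 6: x=2 → posterior Gamma(21, 10)
obs 7: x=4 → posterior Gamma(25, 11)
obs 8: x=2 → posterior Gamma(27, 12)
obs 9: x=5 → posterior Gamma(32, 13)

31/13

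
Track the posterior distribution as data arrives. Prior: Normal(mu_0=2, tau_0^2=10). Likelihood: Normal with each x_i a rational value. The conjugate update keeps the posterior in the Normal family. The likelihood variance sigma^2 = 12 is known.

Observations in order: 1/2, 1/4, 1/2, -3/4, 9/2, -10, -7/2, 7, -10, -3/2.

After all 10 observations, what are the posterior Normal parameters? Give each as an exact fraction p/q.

mu_0=-53/56, tau_0^2=15/14

obs 1: x=1/2 → posterior Normal(29/22, 60/11)
obs 2: x=1/4 → posterior Normal(63/64, 15/4)
obs 3: x=1/2 → posterior Normal(73/84, 20/7)
obs 4: x=-3/4 → posterior Normal(29/52, 30/13)
obs 5: x=9/2 → posterior Normal(37/31, 60/31)
obs 6: x=-10 → posterior Normal(-13/36, 5/3)
obs 7: x=-7/2 → posterior Normal(-61/82, 60/41)
obs 8: x=7 → posterior Normal(9/92, 30/23)
obs 9: x=-10 → posterior Normal(-91/102, 20/17)
obs 10: x=-3/2 → posterior Normal(-53/56, 15/14)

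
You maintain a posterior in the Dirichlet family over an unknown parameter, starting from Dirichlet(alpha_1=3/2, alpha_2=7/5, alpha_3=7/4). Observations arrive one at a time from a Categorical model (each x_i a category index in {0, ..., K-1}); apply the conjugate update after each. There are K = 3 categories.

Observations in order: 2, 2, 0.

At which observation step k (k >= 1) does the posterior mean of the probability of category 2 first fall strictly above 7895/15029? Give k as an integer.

obs 1: x=2 → posterior Dirichlet(3/2, 7/5, 11/4)
obs 2: x=2 → posterior Dirichlet(3/2, 7/5, 15/4)
obs 3: x=0 → posterior Dirichlet(5/2, 7/5, 15/4)

k = 2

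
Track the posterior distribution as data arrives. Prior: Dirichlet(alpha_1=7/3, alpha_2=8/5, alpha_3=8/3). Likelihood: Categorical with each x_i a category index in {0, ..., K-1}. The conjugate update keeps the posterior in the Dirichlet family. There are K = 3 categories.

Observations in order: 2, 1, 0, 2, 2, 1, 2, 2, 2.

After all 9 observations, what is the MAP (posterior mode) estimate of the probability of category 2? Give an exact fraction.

obs 1: x=2 → posterior Dirichlet(7/3, 8/5, 11/3)
obs 2: x=1 → posterior Dirichlet(7/3, 13/5, 11/3)
obs 3: x=0 → posterior Dirichlet(10/3, 13/5, 11/3)
obs 4: x=2 → posterior Dirichlet(10/3, 13/5, 14/3)
obs 5: x=2 → posterior Dirichlet(10/3, 13/5, 17/3)
obs 6: x=1 → posterior Dirichlet(10/3, 18/5, 17/3)
obs 7: x=2 → posterior Dirichlet(10/3, 18/5, 20/3)
obs 8: x=2 → posterior Dirichlet(10/3, 18/5, 23/3)
obs 9: x=2 → posterior Dirichlet(10/3, 18/5, 26/3)

115/189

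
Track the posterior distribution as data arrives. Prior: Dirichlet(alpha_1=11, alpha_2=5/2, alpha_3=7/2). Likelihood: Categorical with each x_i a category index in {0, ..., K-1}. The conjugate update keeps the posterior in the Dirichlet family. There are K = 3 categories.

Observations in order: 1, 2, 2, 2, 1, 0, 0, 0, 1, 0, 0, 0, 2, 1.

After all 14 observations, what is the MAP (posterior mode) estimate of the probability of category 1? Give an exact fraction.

obs 1: x=1 → posterior Dirichlet(11, 7/2, 7/2)
obs 2: x=2 → posterior Dirichlet(11, 7/2, 9/2)
obs 3: x=2 → posterior Dirichlet(11, 7/2, 11/2)
obs 4: x=2 → posterior Dirichlet(11, 7/2, 13/2)
obs 5: x=1 → posterior Dirichlet(11, 9/2, 13/2)
obs 6: x=0 → posterior Dirichlet(12, 9/2, 13/2)
obs 7: x=0 → posterior Dirichlet(13, 9/2, 13/2)
obs 8: x=0 → posterior Dirichlet(14, 9/2, 13/2)
obs 9: x=1 → posterior Dirichlet(14, 11/2, 13/2)
obs 10: x=0 → posterior Dirichlet(15, 11/2, 13/2)
obs 11: x=0 → posterior Dirichlet(16, 11/2, 13/2)
obs 12: x=0 → posterior Dirichlet(17, 11/2, 13/2)
obs 13: x=2 → posterior Dirichlet(17, 11/2, 15/2)
obs 14: x=1 → posterior Dirichlet(17, 13/2, 15/2)

11/56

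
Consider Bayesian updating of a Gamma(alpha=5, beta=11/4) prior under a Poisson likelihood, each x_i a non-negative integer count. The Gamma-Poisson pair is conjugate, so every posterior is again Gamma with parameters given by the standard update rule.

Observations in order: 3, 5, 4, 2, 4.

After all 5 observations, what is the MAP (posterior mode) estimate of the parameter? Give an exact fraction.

obs 1: x=3 → posterior Gamma(8, 15/4)
obs 2: x=5 → posterior Gamma(13, 19/4)
obs 3: x=4 → posterior Gamma(17, 23/4)
obs 4: x=2 → posterior Gamma(19, 27/4)
obs 5: x=4 → posterior Gamma(23, 31/4)

88/31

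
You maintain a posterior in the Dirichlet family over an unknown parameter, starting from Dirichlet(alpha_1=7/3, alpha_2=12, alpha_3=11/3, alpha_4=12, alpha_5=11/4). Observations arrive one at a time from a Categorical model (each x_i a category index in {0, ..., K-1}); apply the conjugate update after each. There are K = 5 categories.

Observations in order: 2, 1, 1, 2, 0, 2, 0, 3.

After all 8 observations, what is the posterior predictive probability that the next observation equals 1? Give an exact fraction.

56/163

obs 1: x=2 → posterior Dirichlet(7/3, 12, 14/3, 12, 11/4)
obs 2: x=1 → posterior Dirichlet(7/3, 13, 14/3, 12, 11/4)
obs 3: x=1 → posterior Dirichlet(7/3, 14, 14/3, 12, 11/4)
obs 4: x=2 → posterior Dirichlet(7/3, 14, 17/3, 12, 11/4)
obs 5: x=0 → posterior Dirichlet(10/3, 14, 17/3, 12, 11/4)
obs 6: x=2 → posterior Dirichlet(10/3, 14, 20/3, 12, 11/4)
obs 7: x=0 → posterior Dirichlet(13/3, 14, 20/3, 12, 11/4)
obs 8: x=3 → posterior Dirichlet(13/3, 14, 20/3, 13, 11/4)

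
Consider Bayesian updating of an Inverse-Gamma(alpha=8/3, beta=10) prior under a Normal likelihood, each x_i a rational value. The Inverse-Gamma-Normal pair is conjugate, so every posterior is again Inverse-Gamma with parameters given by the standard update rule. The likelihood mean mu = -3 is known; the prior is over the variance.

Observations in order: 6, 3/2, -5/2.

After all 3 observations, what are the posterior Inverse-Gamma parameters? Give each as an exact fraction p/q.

obs 1: x=6 → posterior Inverse-Gamma(19/6, 101/2)
obs 2: x=3/2 → posterior Inverse-Gamma(11/3, 485/8)
obs 3: x=-5/2 → posterior Inverse-Gamma(25/6, 243/4)

alpha=25/6, beta=243/4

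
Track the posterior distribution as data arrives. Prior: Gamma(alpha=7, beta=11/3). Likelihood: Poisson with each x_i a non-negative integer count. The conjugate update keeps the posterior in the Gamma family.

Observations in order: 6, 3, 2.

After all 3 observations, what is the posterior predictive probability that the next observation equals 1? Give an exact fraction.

obs 1: x=6 → posterior Gamma(13, 14/3)
obs 2: x=3 → posterior Gamma(16, 17/3)
obs 3: x=2 → posterior Gamma(18, 20/3)

14155776000000000000000000/74615470927590710561908487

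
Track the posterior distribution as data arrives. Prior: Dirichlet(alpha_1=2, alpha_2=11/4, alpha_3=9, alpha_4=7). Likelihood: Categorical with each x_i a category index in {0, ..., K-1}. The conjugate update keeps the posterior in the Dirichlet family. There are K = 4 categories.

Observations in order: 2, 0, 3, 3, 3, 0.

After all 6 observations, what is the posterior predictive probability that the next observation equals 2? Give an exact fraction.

obs 1: x=2 → posterior Dirichlet(2, 11/4, 10, 7)
obs 2: x=0 → posterior Dirichlet(3, 11/4, 10, 7)
obs 3: x=3 → posterior Dirichlet(3, 11/4, 10, 8)
obs 4: x=3 → posterior Dirichlet(3, 11/4, 10, 9)
obs 5: x=3 → posterior Dirichlet(3, 11/4, 10, 10)
obs 6: x=0 → posterior Dirichlet(4, 11/4, 10, 10)

40/107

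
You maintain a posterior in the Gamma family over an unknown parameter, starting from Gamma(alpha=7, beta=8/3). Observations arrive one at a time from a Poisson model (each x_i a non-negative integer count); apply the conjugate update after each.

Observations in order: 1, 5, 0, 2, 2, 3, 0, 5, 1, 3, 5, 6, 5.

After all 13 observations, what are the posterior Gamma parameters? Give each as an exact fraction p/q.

obs 1: x=1 → posterior Gamma(8, 11/3)
obs 2: x=5 → posterior Gamma(13, 14/3)
obs 3: x=0 → posterior Gamma(13, 17/3)
obs 4: x=2 → posterior Gamma(15, 20/3)
obs 5: x=2 → posterior Gamma(17, 23/3)
obs 6: x=3 → posterior Gamma(20, 26/3)
obs 7: x=0 → posterior Gamma(20, 29/3)
obs 8: x=5 → posterior Gamma(25, 32/3)
obs 9: x=1 → posterior Gamma(26, 35/3)
obs 10: x=3 → posterior Gamma(29, 38/3)
obs 11: x=5 → posterior Gamma(34, 41/3)
obs 12: x=6 → posterior Gamma(40, 44/3)
obs 13: x=5 → posterior Gamma(45, 47/3)

alpha=45, beta=47/3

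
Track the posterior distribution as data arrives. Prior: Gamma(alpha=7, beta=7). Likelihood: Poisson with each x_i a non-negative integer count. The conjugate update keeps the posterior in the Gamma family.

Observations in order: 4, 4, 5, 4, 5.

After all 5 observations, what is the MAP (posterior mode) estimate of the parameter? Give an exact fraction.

7/3

obs 1: x=4 → posterior Gamma(11, 8)
obs 2: x=4 → posterior Gamma(15, 9)
obs 3: x=5 → posterior Gamma(20, 10)
obs 4: x=4 → posterior Gamma(24, 11)
obs 5: x=5 → posterior Gamma(29, 12)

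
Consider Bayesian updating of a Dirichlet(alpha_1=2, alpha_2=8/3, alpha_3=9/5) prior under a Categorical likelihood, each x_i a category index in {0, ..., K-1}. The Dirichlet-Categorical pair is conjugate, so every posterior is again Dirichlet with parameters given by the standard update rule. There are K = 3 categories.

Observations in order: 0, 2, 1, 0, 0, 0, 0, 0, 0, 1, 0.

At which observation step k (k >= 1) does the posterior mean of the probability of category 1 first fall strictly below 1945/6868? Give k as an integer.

k = 7

obs 1: x=0 → posterior Dirichlet(3, 8/3, 9/5)
obs 2: x=2 → posterior Dirichlet(3, 8/3, 14/5)
obs 3: x=1 → posterior Dirichlet(3, 11/3, 14/5)
obs 4: x=0 → posterior Dirichlet(4, 11/3, 14/5)
obs 5: x=0 → posterior Dirichlet(5, 11/3, 14/5)
obs 6: x=0 → posterior Dirichlet(6, 11/3, 14/5)
obs 7: x=0 → posterior Dirichlet(7, 11/3, 14/5)
obs 8: x=0 → posterior Dirichlet(8, 11/3, 14/5)
obs 9: x=0 → posterior Dirichlet(9, 11/3, 14/5)
obs 10: x=1 → posterior Dirichlet(9, 14/3, 14/5)
obs 11: x=0 → posterior Dirichlet(10, 14/3, 14/5)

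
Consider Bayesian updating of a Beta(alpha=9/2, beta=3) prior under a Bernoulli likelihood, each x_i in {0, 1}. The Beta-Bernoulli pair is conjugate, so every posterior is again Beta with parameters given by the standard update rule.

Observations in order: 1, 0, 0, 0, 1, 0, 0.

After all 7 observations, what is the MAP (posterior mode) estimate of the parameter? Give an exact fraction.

11/25

obs 1: x=1 → posterior Beta(11/2, 3)
obs 2: x=0 → posterior Beta(11/2, 4)
obs 3: x=0 → posterior Beta(11/2, 5)
obs 4: x=0 → posterior Beta(11/2, 6)
obs 5: x=1 → posterior Beta(13/2, 6)
obs 6: x=0 → posterior Beta(13/2, 7)
obs 7: x=0 → posterior Beta(13/2, 8)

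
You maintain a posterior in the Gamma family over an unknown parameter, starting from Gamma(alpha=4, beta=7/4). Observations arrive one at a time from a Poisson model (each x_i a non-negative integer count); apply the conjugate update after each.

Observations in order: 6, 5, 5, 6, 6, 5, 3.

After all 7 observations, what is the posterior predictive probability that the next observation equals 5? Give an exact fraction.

obs 1: x=6 → posterior Gamma(10, 11/4)
obs 2: x=5 → posterior Gamma(15, 15/4)
obs 3: x=5 → posterior Gamma(20, 19/4)
obs 4: x=6 → posterior Gamma(26, 23/4)
obs 5: x=6 → posterior Gamma(32, 27/4)
obs 6: x=5 → posterior Gamma(37, 31/4)
obs 7: x=3 → posterior Gamma(40, 35/4)

64395386639919985688655492781460088472887873649597167968750000000000000/396193472651037992887213867883281137950518565771503281661698830640977799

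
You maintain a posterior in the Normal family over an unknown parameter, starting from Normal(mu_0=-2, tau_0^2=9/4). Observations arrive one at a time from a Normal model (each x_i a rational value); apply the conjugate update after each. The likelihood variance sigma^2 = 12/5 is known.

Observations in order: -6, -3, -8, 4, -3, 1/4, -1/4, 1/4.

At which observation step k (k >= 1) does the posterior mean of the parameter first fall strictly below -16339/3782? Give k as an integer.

k = 3

obs 1: x=-6 → posterior Normal(-122/31, 36/31)
obs 2: x=-3 → posterior Normal(-167/46, 18/23)
obs 3: x=-8 → posterior Normal(-287/61, 36/61)
obs 4: x=4 → posterior Normal(-227/76, 9/19)
obs 5: x=-3 → posterior Normal(-272/91, 36/91)
obs 6: x=1/4 → posterior Normal(-1073/424, 18/53)
obs 7: x=-1/4 → posterior Normal(-272/121, 36/121)
obs 8: x=1/4 → posterior Normal(-1073/544, 9/34)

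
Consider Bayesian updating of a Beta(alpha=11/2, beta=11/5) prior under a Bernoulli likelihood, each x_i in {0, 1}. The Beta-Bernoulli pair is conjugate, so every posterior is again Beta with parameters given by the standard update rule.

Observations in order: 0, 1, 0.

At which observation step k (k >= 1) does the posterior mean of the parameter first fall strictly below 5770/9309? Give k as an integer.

obs 1: x=0 → posterior Beta(11/2, 16/5)
obs 2: x=1 → posterior Beta(13/2, 16/5)
obs 3: x=0 → posterior Beta(13/2, 21/5)

k = 3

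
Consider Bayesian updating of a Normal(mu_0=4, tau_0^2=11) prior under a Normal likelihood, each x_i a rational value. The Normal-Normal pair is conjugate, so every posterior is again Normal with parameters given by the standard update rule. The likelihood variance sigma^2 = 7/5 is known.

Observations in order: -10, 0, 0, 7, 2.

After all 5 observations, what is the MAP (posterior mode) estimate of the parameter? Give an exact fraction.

-9/94

obs 1: x=-10 → posterior Normal(-261/31, 77/62)
obs 2: x=0 → posterior Normal(-58/13, 77/117)
obs 3: x=0 → posterior Normal(-261/86, 77/172)
obs 4: x=7 → posterior Normal(-137/227, 77/227)
obs 5: x=2 → posterior Normal(-9/94, 77/282)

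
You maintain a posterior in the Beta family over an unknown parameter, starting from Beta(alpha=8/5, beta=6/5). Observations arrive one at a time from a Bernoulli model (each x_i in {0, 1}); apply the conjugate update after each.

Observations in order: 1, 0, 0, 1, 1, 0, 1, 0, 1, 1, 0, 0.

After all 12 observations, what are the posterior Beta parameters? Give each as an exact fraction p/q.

alpha=38/5, beta=36/5

obs 1: x=1 → posterior Beta(13/5, 6/5)
obs 2: x=0 → posterior Beta(13/5, 11/5)
obs 3: x=0 → posterior Beta(13/5, 16/5)
obs 4: x=1 → posterior Beta(18/5, 16/5)
obs 5: x=1 → posterior Beta(23/5, 16/5)
obs 6: x=0 → posterior Beta(23/5, 21/5)
obs 7: x=1 → posterior Beta(28/5, 21/5)
obs 8: x=0 → posterior Beta(28/5, 26/5)
obs 9: x=1 → posterior Beta(33/5, 26/5)
obs 10: x=1 → posterior Beta(38/5, 26/5)
obs 11: x=0 → posterior Beta(38/5, 31/5)
obs 12: x=0 → posterior Beta(38/5, 36/5)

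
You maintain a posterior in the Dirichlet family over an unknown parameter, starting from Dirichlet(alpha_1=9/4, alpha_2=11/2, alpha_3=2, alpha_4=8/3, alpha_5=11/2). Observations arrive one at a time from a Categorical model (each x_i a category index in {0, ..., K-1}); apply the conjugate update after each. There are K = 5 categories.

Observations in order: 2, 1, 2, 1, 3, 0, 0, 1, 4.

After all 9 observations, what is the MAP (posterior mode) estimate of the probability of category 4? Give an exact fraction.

obs 1: x=2 → posterior Dirichlet(9/4, 11/2, 3, 8/3, 11/2)
obs 2: x=1 → posterior Dirichlet(9/4, 13/2, 3, 8/3, 11/2)
obs 3: x=2 → posterior Dirichlet(9/4, 13/2, 4, 8/3, 11/2)
obs 4: x=1 → posterior Dirichlet(9/4, 15/2, 4, 8/3, 11/2)
obs 5: x=3 → posterior Dirichlet(9/4, 15/2, 4, 11/3, 11/2)
obs 6: x=0 → posterior Dirichlet(13/4, 15/2, 4, 11/3, 11/2)
obs 7: x=0 → posterior Dirichlet(17/4, 15/2, 4, 11/3, 11/2)
obs 8: x=1 → posterior Dirichlet(17/4, 17/2, 4, 11/3, 11/2)
obs 9: x=4 → posterior Dirichlet(17/4, 17/2, 4, 11/3, 13/2)

66/263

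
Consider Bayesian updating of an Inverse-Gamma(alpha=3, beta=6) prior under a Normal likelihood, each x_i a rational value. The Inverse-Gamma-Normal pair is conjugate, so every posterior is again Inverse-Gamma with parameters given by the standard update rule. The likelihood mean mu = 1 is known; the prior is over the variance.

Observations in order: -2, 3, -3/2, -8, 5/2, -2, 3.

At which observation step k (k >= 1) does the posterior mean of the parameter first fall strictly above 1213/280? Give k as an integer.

k = 3

obs 1: x=-2 → posterior Inverse-Gamma(7/2, 21/2)
obs 2: x=3 → posterior Inverse-Gamma(4, 25/2)
obs 3: x=-3/2 → posterior Inverse-Gamma(9/2, 125/8)
obs 4: x=-8 → posterior Inverse-Gamma(5, 449/8)
obs 5: x=5/2 → posterior Inverse-Gamma(11/2, 229/4)
obs 6: x=-2 → posterior Inverse-Gamma(6, 247/4)
obs 7: x=3 → posterior Inverse-Gamma(13/2, 255/4)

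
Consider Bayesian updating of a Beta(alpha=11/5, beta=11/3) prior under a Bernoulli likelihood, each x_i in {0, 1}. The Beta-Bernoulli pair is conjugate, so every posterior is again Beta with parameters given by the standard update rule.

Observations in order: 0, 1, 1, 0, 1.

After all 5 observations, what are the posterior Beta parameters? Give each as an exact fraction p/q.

alpha=26/5, beta=17/3

obs 1: x=0 → posterior Beta(11/5, 14/3)
obs 2: x=1 → posterior Beta(16/5, 14/3)
obs 3: x=1 → posterior Beta(21/5, 14/3)
obs 4: x=0 → posterior Beta(21/5, 17/3)
obs 5: x=1 → posterior Beta(26/5, 17/3)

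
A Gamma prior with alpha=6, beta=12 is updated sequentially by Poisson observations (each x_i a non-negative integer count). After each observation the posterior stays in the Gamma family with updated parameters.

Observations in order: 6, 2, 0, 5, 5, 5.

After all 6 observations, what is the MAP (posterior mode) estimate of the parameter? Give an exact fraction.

14/9

obs 1: x=6 → posterior Gamma(12, 13)
obs 2: x=2 → posterior Gamma(14, 14)
obs 3: x=0 → posterior Gamma(14, 15)
obs 4: x=5 → posterior Gamma(19, 16)
obs 5: x=5 → posterior Gamma(24, 17)
obs 6: x=5 → posterior Gamma(29, 18)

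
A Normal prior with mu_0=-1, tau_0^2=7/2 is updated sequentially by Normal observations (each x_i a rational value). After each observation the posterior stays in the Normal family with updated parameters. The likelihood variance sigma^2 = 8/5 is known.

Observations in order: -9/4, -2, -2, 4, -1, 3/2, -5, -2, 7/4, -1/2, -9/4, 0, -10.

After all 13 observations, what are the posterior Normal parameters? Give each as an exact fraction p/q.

mu_0=-943/628, tau_0^2=56/471

obs 1: x=-9/4 → posterior Normal(-379/204, 56/51)
obs 2: x=-2 → posterior Normal(-659/344, 28/43)
obs 3: x=-2 → posterior Normal(-939/484, 56/121)
obs 4: x=4 → posterior Normal(-379/624, 14/39)
obs 5: x=-1 → posterior Normal(-519/764, 56/191)
obs 6: x=3/2 → posterior Normal(-309/904, 28/113)
obs 7: x=-5 → posterior Normal(-1009/1044, 56/261)
obs 8: x=-2 → posterior Normal(-1289/1184, 7/37)
obs 9: x=7/4 → posterior Normal(-261/331, 56/331)
obs 10: x=-1/2 → posterior Normal(-557/732, 28/183)
obs 11: x=-9/4 → posterior Normal(-1429/1604, 56/401)
obs 12: x=0 → posterior Normal(-1429/1744, 14/109)
obs 13: x=-10 → posterior Normal(-943/628, 56/471)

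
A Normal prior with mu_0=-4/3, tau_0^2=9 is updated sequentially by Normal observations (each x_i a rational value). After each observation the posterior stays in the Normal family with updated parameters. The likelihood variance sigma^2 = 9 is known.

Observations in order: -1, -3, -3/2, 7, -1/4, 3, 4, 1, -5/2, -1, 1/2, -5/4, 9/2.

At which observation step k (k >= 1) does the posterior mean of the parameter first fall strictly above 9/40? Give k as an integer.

k = 6

obs 1: x=-1 → posterior Normal(-7/6, 9/2)
obs 2: x=-3 → posterior Normal(-16/9, 3)
obs 3: x=-3/2 → posterior Normal(-41/24, 9/4)
obs 4: x=7 → posterior Normal(1/30, 9/5)
obs 5: x=-1/4 → posterior Normal(-1/72, 3/2)
obs 6: x=3 → posterior Normal(5/12, 9/7)
obs 7: x=4 → posterior Normal(83/96, 9/8)
obs 8: x=1 → posterior Normal(95/108, 1)
obs 9: x=-5/2 → posterior Normal(13/24, 9/10)
obs 10: x=-1 → posterior Normal(53/132, 9/11)
obs 11: x=1/2 → posterior Normal(59/144, 3/4)
obs 12: x=-5/4 → posterior Normal(11/39, 9/13)
obs 13: x=9/2 → posterior Normal(7/12, 9/14)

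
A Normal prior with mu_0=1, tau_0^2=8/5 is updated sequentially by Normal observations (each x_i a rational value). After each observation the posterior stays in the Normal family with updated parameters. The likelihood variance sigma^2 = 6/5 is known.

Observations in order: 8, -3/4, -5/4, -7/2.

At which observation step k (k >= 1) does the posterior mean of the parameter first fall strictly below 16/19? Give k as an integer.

obs 1: x=8 → posterior Normal(5, 24/35)
obs 2: x=-3/4 → posterior Normal(32/11, 24/55)
obs 3: x=-5/4 → posterior Normal(9/5, 8/25)
obs 4: x=-7/2 → posterior Normal(13/19, 24/95)

k = 4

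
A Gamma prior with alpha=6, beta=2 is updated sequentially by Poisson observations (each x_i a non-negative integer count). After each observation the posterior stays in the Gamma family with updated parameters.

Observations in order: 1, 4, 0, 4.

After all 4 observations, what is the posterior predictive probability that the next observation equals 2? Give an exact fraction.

56422198149120/232630513987207

obs 1: x=1 → posterior Gamma(7, 3)
obs 2: x=4 → posterior Gamma(11, 4)
obs 3: x=0 → posterior Gamma(11, 5)
obs 4: x=4 → posterior Gamma(15, 6)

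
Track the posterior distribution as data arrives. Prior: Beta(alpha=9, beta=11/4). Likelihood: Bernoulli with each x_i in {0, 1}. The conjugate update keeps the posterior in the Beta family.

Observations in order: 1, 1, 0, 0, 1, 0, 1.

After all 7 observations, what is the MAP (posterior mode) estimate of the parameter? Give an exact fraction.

48/67

obs 1: x=1 → posterior Beta(10, 11/4)
obs 2: x=1 → posterior Beta(11, 11/4)
obs 3: x=0 → posterior Beta(11, 15/4)
obs 4: x=0 → posterior Beta(11, 19/4)
obs 5: x=1 → posterior Beta(12, 19/4)
obs 6: x=0 → posterior Beta(12, 23/4)
obs 7: x=1 → posterior Beta(13, 23/4)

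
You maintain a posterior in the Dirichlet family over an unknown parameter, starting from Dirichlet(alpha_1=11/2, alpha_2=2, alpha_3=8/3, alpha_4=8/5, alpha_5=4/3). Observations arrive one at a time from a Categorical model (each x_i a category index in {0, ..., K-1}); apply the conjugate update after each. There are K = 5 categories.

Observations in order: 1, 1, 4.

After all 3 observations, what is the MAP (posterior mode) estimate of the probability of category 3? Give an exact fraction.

2/37

obs 1: x=1 → posterior Dirichlet(11/2, 3, 8/3, 8/5, 4/3)
obs 2: x=1 → posterior Dirichlet(11/2, 4, 8/3, 8/5, 4/3)
obs 3: x=4 → posterior Dirichlet(11/2, 4, 8/3, 8/5, 7/3)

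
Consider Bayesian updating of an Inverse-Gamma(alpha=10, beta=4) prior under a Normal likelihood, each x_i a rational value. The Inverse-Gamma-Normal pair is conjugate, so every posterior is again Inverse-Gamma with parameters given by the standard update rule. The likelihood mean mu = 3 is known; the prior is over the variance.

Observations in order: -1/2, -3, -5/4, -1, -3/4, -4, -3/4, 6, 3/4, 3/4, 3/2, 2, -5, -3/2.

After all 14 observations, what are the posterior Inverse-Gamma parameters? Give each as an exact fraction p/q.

obs 1: x=-1/2 → posterior Inverse-Gamma(21/2, 81/8)
obs 2: x=-3 → posterior Inverse-Gamma(11, 225/8)
obs 3: x=-5/4 → posterior Inverse-Gamma(23/2, 1189/32)
obs 4: x=-1 → posterior Inverse-Gamma(12, 1445/32)
obs 5: x=-3/4 → posterior Inverse-Gamma(25/2, 835/16)
obs 6: x=-4 → posterior Inverse-Gamma(13, 1227/16)
obs 7: x=-3/4 → posterior Inverse-Gamma(27/2, 2679/32)
obs 8: x=6 → posterior Inverse-Gamma(14, 2823/32)
obs 9: x=3/4 → posterior Inverse-Gamma(29/2, 363/4)
obs 10: x=3/4 → posterior Inverse-Gamma(15, 2985/32)
obs 11: x=3/2 → posterior Inverse-Gamma(31/2, 3021/32)
obs 12: x=2 → posterior Inverse-Gamma(16, 3037/32)
obs 13: x=-5 → posterior Inverse-Gamma(33/2, 4061/32)
obs 14: x=-3/2 → posterior Inverse-Gamma(17, 4385/32)

alpha=17, beta=4385/32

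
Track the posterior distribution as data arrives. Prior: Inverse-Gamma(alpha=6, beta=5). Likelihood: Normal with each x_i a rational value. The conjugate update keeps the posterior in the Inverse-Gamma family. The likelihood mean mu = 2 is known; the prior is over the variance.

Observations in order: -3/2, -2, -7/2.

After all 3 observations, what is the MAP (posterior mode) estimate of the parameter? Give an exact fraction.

137/34

obs 1: x=-3/2 → posterior Inverse-Gamma(13/2, 89/8)
obs 2: x=-2 → posterior Inverse-Gamma(7, 153/8)
obs 3: x=-7/2 → posterior Inverse-Gamma(15/2, 137/4)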